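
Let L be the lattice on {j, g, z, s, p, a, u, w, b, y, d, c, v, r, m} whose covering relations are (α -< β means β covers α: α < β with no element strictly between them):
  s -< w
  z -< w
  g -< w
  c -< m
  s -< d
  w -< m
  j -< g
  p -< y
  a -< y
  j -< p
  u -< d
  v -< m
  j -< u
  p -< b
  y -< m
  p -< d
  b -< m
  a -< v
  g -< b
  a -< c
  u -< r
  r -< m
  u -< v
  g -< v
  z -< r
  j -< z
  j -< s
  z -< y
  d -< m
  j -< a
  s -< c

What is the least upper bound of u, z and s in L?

m

Common upper bounds of {u, z, s}: m.
The least among these is m.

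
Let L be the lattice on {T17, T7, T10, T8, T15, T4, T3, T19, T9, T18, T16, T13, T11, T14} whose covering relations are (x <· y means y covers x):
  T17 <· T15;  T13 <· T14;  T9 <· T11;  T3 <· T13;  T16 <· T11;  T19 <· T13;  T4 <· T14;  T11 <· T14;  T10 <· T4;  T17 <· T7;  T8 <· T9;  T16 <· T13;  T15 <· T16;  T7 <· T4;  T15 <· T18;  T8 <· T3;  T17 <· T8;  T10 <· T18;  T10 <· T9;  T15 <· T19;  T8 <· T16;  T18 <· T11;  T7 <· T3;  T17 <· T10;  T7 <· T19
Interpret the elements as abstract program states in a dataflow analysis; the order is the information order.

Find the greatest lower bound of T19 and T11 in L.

T15

Common lower bounds of {T19, T11}: T15, T17.
The greatest among these is T15.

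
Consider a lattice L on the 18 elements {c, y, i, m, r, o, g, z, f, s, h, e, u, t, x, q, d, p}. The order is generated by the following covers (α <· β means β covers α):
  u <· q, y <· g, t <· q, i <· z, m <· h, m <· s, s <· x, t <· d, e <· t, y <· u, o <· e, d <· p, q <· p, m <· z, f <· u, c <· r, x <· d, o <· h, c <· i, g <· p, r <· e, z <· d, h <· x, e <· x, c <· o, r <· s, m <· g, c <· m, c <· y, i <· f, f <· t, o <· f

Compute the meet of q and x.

e

Common lower bounds of {q, x}: c, e, o, r.
The greatest among these is e.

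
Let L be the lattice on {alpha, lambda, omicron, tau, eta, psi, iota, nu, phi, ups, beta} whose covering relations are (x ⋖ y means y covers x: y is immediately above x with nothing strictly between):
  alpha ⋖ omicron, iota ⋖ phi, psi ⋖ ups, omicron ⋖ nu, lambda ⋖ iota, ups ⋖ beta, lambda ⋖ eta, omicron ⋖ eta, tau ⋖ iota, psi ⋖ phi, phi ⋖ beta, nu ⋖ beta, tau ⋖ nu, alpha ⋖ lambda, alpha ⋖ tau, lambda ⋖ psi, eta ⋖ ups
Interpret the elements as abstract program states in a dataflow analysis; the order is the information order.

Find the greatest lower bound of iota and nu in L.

tau

Common lower bounds of {iota, nu}: alpha, tau.
The greatest among these is tau.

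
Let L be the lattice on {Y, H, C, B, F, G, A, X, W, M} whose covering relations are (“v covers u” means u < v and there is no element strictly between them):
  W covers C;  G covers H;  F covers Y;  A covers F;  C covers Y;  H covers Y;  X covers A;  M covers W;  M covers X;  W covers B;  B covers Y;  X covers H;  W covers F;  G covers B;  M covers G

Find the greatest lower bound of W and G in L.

Common lower bounds of {W, G}: B, Y.
The greatest among these is B.

B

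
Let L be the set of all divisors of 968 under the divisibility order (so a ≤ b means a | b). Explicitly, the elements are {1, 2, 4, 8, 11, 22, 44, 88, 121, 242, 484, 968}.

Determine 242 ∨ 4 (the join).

In the divisibility order, the join is the least common multiple: lcm(242, 4) = 484.

484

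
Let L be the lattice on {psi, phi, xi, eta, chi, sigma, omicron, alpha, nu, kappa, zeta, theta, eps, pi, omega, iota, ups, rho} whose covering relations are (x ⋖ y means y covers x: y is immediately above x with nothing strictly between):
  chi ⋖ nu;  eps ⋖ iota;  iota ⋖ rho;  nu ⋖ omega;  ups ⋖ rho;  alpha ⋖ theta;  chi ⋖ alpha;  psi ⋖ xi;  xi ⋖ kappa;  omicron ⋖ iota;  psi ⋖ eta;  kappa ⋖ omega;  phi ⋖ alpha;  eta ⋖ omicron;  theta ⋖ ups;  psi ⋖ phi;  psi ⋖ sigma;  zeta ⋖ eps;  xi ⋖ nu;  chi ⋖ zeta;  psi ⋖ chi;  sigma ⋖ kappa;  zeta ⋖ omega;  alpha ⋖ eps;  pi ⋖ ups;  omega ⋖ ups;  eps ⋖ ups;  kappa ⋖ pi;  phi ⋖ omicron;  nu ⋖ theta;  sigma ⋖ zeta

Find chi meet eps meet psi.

Common lower bounds of {chi, eps, psi}: psi.
The greatest among these is psi.

psi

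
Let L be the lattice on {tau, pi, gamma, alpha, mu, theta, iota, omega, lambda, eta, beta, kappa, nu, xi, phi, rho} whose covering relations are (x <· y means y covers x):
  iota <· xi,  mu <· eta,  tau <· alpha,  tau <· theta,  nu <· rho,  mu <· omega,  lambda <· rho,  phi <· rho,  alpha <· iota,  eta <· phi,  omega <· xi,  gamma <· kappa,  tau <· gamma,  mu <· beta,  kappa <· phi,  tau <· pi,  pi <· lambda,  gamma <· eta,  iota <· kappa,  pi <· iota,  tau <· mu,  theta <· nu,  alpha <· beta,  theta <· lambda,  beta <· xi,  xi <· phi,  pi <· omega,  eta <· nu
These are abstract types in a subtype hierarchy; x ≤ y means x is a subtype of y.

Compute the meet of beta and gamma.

tau

Common lower bounds of {beta, gamma}: tau.
The greatest among these is tau.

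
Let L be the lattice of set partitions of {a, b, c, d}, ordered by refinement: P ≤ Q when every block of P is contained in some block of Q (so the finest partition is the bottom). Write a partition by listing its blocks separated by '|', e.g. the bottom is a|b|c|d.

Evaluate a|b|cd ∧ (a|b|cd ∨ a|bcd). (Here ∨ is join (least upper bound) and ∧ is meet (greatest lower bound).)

a|b|cd ∨ a|bcd = a|bcd
a|b|cd ∧ a|bcd = a|b|cd

a|b|cd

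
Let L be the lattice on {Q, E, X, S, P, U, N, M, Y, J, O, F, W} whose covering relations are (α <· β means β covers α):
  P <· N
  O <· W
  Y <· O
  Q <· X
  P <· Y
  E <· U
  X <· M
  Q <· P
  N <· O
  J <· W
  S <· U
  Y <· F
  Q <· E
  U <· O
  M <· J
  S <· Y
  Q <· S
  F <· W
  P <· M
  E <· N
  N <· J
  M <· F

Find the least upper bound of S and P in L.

Common upper bounds of {S, P}: F, O, W, Y.
The least among these is Y.

Y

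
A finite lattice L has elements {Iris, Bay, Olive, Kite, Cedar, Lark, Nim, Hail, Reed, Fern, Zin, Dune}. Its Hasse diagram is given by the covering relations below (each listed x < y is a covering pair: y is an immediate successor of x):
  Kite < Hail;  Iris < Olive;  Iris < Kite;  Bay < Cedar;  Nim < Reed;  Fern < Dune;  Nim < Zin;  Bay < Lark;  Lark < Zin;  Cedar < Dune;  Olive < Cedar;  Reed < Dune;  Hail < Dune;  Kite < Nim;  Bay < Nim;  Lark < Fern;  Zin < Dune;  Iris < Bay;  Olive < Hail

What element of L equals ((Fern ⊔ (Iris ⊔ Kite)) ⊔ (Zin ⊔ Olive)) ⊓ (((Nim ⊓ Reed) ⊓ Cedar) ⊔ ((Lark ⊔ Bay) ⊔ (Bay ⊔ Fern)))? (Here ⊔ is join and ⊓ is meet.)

Iris ∨ Kite = Kite
Fern ∨ Kite = Dune
Zin ∨ Olive = Dune
Dune ∨ Dune = Dune
Nim ∧ Reed = Nim
Nim ∧ Cedar = Bay
Lark ∨ Bay = Lark
Bay ∨ Fern = Fern
Lark ∨ Fern = Fern
Bay ∨ Fern = Fern
Dune ∧ Fern = Fern

Fern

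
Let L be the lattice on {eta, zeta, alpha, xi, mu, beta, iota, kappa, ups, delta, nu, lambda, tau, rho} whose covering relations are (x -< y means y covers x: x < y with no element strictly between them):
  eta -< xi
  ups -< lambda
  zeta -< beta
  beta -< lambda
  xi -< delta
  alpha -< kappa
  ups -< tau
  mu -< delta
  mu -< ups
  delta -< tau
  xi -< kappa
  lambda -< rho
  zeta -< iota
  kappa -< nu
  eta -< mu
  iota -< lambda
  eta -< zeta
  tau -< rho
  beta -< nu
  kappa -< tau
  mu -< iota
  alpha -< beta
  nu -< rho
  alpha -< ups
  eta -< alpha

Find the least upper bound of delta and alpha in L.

tau

Common upper bounds of {delta, alpha}: rho, tau.
The least among these is tau.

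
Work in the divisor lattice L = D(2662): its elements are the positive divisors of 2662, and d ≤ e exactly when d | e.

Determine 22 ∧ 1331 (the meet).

11

In the divisibility order, the meet is the greatest common divisor: gcd(22, 1331) = 11.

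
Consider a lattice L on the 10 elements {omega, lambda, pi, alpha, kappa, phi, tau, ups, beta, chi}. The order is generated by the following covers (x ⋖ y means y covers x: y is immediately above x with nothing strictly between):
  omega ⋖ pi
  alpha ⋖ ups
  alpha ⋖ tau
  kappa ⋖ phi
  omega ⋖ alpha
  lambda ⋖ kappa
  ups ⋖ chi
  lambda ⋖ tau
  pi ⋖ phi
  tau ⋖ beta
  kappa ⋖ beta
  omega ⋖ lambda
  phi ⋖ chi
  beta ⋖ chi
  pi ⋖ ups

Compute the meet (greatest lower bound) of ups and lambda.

omega

Common lower bounds of {ups, lambda}: omega.
The greatest among these is omega.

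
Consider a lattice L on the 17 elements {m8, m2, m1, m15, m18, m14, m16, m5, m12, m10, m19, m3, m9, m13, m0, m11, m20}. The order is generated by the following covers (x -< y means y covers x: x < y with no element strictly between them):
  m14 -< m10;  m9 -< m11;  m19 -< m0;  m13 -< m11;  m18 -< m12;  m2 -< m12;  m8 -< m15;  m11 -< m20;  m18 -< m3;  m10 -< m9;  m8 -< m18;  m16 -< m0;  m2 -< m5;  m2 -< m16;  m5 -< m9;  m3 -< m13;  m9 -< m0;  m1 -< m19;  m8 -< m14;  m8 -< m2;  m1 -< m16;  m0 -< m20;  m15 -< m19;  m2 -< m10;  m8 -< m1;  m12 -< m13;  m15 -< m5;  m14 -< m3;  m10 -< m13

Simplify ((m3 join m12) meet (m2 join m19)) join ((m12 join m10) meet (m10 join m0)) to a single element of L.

m3 ∨ m12 = m13
m2 ∨ m19 = m0
m13 ∧ m0 = m10
m12 ∨ m10 = m13
m10 ∨ m0 = m0
m13 ∧ m0 = m10
m10 ∨ m10 = m10

m10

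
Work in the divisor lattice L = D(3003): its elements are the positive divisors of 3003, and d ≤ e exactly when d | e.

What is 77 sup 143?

In the divisibility order, the join is the least common multiple: lcm(77, 143) = 1001.

1001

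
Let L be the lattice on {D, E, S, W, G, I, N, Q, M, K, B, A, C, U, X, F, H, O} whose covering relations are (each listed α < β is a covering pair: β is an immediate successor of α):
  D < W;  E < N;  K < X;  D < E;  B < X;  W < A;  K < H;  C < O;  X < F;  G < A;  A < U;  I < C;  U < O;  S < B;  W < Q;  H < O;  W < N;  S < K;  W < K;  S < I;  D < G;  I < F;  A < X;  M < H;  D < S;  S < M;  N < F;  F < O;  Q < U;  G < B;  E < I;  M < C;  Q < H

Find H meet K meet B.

Common lower bounds of {H, K, B}: D, S.
The greatest among these is S.

S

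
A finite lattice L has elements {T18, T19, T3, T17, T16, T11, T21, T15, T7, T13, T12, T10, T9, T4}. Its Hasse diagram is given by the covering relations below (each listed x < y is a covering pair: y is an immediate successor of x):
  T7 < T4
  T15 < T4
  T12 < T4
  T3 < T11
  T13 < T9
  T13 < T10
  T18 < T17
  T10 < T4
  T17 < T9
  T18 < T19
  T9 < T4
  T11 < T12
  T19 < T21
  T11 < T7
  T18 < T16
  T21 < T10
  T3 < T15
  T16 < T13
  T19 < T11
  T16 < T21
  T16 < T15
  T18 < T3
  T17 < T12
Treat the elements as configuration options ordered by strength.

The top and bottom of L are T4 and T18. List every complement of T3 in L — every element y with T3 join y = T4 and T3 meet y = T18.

T10, T13, T21, T9

Need y with T3 ∨ y = T4 and T3 ∧ y = T18.
Checking each element gives: T10, T13, T21, T9.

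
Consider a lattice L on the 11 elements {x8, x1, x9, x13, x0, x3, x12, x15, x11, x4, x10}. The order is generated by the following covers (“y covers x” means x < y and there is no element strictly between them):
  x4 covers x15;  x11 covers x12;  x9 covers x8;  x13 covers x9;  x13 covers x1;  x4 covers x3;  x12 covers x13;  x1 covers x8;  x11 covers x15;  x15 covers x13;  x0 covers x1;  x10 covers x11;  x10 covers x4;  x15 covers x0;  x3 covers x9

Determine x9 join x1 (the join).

x13

Common upper bounds of {x9, x1}: x10, x11, x12, x13, x15, x4.
The least among these is x13.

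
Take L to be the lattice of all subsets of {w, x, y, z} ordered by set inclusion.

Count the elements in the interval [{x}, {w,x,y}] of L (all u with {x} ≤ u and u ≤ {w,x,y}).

The interval [{x}, {w,x,y}] = {{w,x,y}, {w,x}, {x,y}, {x}}, which has 4 elements.

4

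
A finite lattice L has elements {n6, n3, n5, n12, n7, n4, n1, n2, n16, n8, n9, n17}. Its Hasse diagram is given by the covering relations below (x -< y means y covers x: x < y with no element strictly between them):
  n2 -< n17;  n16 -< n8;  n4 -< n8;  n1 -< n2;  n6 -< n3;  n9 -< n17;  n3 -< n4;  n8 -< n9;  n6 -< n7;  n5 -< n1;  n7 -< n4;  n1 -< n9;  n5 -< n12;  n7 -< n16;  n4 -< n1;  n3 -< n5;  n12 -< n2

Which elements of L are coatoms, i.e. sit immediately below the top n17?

The coatoms are exactly the elements covered by n17: n2, n9.

n2, n9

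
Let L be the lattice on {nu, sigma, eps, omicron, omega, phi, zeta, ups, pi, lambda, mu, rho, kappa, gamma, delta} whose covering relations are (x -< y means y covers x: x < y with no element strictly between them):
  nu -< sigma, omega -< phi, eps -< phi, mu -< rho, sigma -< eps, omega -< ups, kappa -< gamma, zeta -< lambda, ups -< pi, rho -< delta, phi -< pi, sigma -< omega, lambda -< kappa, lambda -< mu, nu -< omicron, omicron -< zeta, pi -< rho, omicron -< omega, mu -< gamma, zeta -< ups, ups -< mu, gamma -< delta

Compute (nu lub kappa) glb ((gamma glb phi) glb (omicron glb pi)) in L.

nu ∨ kappa = kappa
gamma ∧ phi = omega
omicron ∧ pi = omicron
omega ∧ omicron = omicron
kappa ∧ omicron = omicron

omicron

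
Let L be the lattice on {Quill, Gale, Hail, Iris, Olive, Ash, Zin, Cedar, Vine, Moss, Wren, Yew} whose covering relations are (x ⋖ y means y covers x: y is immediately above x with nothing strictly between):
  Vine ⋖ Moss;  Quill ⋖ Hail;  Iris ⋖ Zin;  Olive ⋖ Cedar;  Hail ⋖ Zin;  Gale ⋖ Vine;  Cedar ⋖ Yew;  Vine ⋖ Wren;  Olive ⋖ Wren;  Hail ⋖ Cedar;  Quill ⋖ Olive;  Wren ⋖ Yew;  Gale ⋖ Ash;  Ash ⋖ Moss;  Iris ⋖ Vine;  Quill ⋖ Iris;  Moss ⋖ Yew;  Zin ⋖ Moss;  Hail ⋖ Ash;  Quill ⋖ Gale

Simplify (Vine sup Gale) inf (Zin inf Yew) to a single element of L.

Iris

Vine ∨ Gale = Vine
Zin ∧ Yew = Zin
Vine ∧ Zin = Iris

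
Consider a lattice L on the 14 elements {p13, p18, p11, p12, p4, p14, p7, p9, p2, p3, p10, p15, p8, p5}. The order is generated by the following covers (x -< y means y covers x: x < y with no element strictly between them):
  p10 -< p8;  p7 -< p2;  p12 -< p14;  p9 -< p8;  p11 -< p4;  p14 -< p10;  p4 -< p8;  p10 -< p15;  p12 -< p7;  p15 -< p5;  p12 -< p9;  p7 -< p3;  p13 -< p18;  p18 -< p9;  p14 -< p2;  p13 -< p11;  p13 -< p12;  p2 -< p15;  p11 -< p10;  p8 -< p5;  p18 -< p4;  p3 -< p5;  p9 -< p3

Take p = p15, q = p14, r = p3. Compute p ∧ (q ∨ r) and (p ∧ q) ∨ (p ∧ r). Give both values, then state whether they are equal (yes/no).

q ∨ r = p5, so p ∧ (q ∨ r) = p15 ∧ p5 = p15.
p ∧ q = p14 and p ∧ r = p7, so (p ∧ q) ∨ (p ∧ r) = p14 ∨ p7 = p2.
Equal: no.

p15; p2; no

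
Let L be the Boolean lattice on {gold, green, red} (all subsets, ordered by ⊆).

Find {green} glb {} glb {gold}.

{}

Under ⊆, meet is intersection: {green} ∩ {} ∩ {gold} = {}.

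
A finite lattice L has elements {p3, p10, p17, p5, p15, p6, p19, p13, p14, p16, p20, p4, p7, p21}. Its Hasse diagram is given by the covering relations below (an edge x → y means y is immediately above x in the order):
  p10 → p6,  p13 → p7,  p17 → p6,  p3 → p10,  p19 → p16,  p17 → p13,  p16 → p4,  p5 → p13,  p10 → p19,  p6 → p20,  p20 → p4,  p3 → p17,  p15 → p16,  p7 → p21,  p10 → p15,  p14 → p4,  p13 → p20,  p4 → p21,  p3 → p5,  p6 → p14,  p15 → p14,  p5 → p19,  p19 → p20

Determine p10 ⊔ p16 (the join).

Common upper bounds of {p10, p16}: p16, p21, p4.
The least among these is p16.

p16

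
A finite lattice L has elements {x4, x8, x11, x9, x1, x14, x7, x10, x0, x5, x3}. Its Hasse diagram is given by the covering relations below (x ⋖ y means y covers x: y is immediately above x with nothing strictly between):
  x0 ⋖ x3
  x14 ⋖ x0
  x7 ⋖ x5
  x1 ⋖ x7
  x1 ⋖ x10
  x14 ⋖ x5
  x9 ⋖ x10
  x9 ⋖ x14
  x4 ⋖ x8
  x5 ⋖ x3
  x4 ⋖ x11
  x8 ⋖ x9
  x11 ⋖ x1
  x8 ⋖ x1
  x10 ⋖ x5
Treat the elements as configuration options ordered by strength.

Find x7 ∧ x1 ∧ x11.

x11

Common lower bounds of {x7, x1, x11}: x11, x4.
The greatest among these is x11.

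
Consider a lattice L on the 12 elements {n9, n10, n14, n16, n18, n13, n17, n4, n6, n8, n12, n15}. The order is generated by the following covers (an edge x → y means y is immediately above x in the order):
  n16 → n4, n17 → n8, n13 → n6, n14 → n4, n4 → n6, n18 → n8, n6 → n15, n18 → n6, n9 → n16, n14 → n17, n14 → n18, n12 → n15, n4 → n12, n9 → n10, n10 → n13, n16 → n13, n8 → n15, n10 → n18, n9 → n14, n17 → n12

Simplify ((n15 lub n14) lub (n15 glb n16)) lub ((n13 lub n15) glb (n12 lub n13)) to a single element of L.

n15 ∨ n14 = n15
n15 ∧ n16 = n16
n15 ∨ n16 = n15
n13 ∨ n15 = n15
n12 ∨ n13 = n15
n15 ∧ n15 = n15
n15 ∨ n15 = n15

n15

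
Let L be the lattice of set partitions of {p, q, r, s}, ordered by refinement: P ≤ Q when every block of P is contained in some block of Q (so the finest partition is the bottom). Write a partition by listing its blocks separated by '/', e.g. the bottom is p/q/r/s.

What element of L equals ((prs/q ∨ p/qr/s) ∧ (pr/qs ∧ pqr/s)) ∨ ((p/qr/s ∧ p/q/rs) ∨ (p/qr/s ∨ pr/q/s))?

pqr/s

prs/q ∨ p/qr/s = pqrs
pr/qs ∧ pqr/s = pr/q/s
pqrs ∧ pr/q/s = pr/q/s
p/qr/s ∧ p/q/rs = p/q/r/s
p/qr/s ∨ pr/q/s = pqr/s
p/q/r/s ∨ pqr/s = pqr/s
pr/q/s ∨ pqr/s = pqr/s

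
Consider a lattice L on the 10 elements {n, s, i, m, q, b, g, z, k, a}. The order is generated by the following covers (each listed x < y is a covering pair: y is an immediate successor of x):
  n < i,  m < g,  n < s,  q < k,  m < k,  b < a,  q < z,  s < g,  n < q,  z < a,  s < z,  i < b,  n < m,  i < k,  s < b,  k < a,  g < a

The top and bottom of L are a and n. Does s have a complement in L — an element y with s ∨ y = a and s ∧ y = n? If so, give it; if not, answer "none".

Need y with s ∨ y = a and s ∧ y = n.
Checking each element gives: k.

k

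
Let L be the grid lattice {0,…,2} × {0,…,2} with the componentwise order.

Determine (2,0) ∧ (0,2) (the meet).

In a product of chains, the meet is componentwise min, giving (0,0).

(0,0)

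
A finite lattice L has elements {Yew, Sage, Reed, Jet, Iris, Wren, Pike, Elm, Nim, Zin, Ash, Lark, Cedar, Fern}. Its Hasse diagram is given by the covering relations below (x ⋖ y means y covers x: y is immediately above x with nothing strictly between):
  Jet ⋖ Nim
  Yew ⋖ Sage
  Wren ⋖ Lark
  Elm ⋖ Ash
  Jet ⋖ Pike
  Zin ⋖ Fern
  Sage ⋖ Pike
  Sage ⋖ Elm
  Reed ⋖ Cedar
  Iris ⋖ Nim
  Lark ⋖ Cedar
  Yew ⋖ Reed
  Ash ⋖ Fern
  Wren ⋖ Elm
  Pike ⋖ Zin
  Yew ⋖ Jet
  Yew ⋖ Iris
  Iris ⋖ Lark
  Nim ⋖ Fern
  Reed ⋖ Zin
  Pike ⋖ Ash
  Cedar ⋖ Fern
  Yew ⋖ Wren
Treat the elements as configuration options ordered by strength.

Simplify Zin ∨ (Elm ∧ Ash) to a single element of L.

Fern

Elm ∧ Ash = Elm
Zin ∨ Elm = Fern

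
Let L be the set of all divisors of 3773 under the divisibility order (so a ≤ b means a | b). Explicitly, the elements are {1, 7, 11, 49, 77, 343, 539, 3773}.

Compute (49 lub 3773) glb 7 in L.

7

49 ∨ 3773 = 3773
3773 ∧ 7 = 7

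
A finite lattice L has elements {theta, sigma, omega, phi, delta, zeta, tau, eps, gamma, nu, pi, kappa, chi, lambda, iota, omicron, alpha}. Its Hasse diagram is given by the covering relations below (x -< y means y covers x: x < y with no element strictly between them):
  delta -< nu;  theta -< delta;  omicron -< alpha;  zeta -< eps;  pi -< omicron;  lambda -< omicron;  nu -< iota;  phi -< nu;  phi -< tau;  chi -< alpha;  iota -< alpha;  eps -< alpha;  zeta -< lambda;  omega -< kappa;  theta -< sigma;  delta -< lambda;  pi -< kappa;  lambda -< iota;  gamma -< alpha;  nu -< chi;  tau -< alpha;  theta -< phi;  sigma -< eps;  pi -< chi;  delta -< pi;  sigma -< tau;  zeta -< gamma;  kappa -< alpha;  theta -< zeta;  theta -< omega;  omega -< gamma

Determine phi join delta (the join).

nu

Common upper bounds of {phi, delta}: alpha, chi, iota, nu.
The least among these is nu.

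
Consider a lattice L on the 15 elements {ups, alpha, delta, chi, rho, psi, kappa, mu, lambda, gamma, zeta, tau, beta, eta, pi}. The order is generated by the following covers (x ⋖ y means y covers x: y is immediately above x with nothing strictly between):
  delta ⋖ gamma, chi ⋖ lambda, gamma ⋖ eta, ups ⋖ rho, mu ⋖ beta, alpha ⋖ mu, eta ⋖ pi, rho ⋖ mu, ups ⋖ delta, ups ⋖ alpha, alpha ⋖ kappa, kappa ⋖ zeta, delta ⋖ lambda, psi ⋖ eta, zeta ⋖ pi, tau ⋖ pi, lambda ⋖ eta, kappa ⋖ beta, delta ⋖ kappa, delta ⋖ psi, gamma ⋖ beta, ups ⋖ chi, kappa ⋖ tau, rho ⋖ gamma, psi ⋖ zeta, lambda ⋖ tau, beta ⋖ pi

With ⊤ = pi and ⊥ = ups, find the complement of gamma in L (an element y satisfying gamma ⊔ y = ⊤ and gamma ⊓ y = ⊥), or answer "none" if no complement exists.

none

For every candidate y, either gamma ∨ y ≠ pi or gamma ∧ y ≠ ups; no complement exists.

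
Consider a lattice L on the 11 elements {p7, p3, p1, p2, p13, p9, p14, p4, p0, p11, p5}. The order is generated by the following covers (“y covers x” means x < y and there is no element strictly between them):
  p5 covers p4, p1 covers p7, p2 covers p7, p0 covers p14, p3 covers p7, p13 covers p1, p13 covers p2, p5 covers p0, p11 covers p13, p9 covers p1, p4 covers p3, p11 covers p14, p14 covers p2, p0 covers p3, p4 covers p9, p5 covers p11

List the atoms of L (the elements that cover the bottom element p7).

p1, p2, p3

The atoms are exactly the elements that cover p7: p1, p2, p3.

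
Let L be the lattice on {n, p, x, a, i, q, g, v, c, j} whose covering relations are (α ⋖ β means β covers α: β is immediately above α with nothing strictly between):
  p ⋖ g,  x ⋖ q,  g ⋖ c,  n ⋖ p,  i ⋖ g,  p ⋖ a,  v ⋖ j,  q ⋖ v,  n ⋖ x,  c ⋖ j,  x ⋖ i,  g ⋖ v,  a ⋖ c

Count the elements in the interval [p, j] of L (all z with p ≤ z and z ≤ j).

The interval [p, j] = {a, c, g, j, p, v}, which has 6 elements.

6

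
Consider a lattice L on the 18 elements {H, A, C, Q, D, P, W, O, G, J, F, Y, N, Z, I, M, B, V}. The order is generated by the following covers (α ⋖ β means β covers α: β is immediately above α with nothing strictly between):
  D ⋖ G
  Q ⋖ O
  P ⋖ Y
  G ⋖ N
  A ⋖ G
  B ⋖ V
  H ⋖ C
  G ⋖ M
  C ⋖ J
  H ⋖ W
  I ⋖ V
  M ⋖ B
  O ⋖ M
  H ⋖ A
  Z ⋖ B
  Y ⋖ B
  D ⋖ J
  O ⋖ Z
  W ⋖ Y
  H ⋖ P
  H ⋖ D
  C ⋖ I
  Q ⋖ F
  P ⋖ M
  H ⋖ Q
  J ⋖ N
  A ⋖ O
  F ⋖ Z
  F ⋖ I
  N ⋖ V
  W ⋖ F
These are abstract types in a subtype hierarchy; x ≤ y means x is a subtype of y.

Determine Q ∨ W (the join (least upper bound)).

Common upper bounds of {Q, W}: B, F, I, V, Z.
The least among these is F.

F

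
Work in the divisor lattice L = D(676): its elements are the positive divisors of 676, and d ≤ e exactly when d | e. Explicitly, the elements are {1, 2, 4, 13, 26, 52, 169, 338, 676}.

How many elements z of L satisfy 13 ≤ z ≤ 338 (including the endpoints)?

4

The interval [13, 338] = {13, 169, 26, 338}, which has 4 elements.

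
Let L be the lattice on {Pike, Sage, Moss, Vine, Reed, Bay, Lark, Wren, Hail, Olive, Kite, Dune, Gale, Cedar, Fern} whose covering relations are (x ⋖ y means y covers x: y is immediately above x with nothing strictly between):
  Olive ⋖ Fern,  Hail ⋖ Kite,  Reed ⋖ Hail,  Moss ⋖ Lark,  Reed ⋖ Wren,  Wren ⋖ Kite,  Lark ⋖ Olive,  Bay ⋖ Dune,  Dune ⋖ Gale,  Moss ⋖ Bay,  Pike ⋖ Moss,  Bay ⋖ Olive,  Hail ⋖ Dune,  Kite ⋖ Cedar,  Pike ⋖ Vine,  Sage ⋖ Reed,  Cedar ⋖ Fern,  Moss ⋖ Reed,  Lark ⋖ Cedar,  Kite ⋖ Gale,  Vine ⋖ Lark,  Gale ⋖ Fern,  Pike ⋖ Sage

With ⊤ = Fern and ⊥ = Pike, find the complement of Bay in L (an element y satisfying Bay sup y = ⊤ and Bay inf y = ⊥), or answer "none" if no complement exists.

For every candidate y, either Bay ∨ y ≠ Fern or Bay ∧ y ≠ Pike; no complement exists.

none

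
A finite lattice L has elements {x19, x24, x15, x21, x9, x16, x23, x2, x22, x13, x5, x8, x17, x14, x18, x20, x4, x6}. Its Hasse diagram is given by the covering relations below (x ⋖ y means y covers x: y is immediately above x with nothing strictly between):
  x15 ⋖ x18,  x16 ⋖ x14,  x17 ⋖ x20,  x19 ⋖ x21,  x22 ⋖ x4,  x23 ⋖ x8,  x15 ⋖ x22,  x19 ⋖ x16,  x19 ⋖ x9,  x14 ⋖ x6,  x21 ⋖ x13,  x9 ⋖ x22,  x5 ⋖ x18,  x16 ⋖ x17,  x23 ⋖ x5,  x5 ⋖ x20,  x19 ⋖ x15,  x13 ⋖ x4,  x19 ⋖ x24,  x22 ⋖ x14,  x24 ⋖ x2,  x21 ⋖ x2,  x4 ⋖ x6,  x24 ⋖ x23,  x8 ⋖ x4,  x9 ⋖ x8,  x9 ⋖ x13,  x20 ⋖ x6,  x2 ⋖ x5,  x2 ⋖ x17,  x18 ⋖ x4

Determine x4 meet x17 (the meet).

x2

Common lower bounds of {x4, x17}: x19, x2, x21, x24.
The greatest among these is x2.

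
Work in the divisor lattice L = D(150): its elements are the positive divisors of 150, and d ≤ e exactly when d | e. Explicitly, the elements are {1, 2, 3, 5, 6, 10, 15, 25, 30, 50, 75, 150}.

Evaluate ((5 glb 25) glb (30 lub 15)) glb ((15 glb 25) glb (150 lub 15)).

5

5 ∧ 25 = 5
30 ∨ 15 = 30
5 ∧ 30 = 5
15 ∧ 25 = 5
150 ∨ 15 = 150
5 ∧ 150 = 5
5 ∧ 5 = 5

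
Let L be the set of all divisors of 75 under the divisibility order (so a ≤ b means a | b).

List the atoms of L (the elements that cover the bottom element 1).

The atoms are exactly the elements that cover 1: 3, 5.

3, 5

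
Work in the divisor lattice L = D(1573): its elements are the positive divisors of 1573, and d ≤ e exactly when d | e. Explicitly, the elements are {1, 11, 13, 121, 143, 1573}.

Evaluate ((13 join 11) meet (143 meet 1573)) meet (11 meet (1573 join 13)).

11

13 ∨ 11 = 143
143 ∧ 1573 = 143
143 ∧ 143 = 143
1573 ∨ 13 = 1573
11 ∧ 1573 = 11
143 ∧ 11 = 11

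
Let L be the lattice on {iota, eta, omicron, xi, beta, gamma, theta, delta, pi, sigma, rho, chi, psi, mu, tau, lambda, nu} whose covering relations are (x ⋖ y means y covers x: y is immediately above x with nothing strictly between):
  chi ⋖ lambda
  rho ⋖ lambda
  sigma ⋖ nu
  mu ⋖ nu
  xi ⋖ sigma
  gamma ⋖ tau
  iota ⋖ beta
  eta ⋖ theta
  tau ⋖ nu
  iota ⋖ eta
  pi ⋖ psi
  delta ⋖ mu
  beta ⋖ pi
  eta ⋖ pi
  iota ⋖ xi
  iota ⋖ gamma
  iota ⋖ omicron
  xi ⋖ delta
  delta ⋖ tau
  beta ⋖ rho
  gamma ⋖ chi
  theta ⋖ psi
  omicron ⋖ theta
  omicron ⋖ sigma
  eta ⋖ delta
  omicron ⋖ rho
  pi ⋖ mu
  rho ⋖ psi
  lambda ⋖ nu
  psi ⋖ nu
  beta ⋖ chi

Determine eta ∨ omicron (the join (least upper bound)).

theta

Common upper bounds of {eta, omicron}: nu, psi, theta.
The least among these is theta.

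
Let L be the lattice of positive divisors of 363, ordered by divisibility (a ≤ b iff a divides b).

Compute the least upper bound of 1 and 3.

Common upper bounds of {1, 3}: 3, 33, 363.
The least among these is 3.

3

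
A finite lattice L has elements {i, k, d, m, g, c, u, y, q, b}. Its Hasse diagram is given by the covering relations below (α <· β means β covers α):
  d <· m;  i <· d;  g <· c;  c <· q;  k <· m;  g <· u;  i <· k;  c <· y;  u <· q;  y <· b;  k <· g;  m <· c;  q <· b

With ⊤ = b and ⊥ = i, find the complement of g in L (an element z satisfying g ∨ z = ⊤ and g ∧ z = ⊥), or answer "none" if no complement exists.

For every candidate z, either g ∨ z ≠ b or g ∧ z ≠ i; no complement exists.

none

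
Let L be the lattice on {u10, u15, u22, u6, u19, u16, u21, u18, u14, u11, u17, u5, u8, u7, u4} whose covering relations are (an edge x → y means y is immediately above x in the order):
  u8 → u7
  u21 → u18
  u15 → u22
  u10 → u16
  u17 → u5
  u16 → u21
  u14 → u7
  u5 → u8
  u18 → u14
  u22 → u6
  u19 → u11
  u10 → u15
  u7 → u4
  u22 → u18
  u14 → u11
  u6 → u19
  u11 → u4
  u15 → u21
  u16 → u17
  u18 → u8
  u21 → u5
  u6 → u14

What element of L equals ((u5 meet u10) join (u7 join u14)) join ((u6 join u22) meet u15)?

u5 ∧ u10 = u10
u7 ∨ u14 = u7
u10 ∨ u7 = u7
u6 ∨ u22 = u6
u6 ∧ u15 = u15
u7 ∨ u15 = u7

u7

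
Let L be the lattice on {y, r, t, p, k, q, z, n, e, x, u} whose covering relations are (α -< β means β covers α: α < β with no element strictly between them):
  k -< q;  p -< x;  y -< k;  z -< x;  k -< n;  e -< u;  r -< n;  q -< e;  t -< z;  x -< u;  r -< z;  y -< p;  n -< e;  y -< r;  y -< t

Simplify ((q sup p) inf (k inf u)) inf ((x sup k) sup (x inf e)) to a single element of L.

k

q ∨ p = u
k ∧ u = k
u ∧ k = k
x ∨ k = u
x ∧ e = r
u ∨ r = u
k ∧ u = k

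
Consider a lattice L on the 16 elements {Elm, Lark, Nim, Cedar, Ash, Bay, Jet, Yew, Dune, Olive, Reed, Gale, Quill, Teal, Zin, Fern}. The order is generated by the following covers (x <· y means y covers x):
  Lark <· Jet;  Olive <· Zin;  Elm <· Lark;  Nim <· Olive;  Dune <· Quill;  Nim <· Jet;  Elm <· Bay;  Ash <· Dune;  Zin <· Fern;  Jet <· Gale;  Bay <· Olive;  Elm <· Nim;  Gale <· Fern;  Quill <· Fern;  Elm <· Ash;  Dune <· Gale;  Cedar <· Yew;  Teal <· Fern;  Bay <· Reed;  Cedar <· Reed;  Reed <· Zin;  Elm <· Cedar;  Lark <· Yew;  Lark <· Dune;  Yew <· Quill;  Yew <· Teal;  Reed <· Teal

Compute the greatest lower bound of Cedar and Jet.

Elm

Common lower bounds of {Cedar, Jet}: Elm.
The greatest among these is Elm.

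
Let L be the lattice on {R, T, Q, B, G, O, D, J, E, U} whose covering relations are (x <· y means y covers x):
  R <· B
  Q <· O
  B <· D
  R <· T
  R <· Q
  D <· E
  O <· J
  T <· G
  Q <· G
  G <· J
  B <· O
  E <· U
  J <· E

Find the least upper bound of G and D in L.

Common upper bounds of {G, D}: E, U.
The least among these is E.

E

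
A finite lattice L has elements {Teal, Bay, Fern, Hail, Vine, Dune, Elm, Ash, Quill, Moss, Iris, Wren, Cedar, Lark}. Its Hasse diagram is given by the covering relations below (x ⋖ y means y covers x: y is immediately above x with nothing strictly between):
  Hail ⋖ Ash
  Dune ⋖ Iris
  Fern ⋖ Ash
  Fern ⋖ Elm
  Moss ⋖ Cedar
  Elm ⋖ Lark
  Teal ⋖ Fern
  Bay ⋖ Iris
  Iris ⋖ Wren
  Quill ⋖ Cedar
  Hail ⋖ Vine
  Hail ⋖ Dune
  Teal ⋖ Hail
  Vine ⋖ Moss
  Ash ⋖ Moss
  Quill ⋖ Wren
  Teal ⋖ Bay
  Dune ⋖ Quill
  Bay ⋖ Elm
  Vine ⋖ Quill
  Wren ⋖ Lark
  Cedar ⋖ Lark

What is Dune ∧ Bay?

Common lower bounds of {Dune, Bay}: Teal.
The greatest among these is Teal.

Teal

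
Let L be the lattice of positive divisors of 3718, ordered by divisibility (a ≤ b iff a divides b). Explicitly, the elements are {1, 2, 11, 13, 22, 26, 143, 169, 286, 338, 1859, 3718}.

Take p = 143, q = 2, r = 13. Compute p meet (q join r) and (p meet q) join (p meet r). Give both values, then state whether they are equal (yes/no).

13; 13; yes

q join r = 26, so p meet (q join r) = 143 meet 26 = 13.
p meet q = 1 and p meet r = 13, so (p meet q) join (p meet r) = 1 join 13 = 13.
Equal: yes.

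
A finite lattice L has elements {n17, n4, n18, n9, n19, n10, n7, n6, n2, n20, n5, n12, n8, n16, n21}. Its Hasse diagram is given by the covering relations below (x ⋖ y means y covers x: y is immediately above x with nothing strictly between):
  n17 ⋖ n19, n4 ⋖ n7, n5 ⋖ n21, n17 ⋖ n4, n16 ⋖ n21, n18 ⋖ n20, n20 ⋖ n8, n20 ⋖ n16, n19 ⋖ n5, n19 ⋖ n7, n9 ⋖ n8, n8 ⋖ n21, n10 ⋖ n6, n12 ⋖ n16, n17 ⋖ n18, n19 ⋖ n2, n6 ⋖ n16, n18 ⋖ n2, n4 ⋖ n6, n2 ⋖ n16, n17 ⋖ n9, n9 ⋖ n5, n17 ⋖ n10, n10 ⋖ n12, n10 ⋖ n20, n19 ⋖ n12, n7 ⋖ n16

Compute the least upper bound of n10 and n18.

Common upper bounds of {n10, n18}: n16, n20, n21, n8.
The least among these is n20.

n20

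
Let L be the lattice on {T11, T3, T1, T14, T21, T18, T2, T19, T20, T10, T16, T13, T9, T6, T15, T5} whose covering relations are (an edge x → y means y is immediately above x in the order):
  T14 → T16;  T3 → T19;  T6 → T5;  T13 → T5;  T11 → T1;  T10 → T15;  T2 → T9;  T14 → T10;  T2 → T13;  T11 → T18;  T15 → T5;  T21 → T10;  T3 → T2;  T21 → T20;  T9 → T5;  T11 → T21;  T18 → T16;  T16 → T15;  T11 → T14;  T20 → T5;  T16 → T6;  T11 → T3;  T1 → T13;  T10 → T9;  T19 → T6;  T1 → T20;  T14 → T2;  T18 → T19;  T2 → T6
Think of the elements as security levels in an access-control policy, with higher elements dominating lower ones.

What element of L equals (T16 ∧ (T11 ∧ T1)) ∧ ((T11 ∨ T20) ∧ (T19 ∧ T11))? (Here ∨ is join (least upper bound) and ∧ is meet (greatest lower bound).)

T11 ∧ T1 = T11
T16 ∧ T11 = T11
T11 ∨ T20 = T20
T19 ∧ T11 = T11
T20 ∧ T11 = T11
T11 ∧ T11 = T11

T11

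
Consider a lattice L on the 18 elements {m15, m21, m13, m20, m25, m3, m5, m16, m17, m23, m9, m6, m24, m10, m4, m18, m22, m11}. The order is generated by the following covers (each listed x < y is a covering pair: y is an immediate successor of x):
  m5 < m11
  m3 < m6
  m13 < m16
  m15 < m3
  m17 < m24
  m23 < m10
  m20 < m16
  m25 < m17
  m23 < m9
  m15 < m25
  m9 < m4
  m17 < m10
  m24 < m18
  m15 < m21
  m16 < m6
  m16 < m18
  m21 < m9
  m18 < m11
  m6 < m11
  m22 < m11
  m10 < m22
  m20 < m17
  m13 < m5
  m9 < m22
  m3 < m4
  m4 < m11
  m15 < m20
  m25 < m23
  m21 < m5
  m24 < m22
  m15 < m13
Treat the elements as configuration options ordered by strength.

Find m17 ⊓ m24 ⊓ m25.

m25

Common lower bounds of {m17, m24, m25}: m15, m25.
The greatest among these is m25.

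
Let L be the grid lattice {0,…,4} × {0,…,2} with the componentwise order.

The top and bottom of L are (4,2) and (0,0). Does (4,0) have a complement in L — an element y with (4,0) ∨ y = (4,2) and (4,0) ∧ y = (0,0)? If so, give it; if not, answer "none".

(0,2)

Need y with (4,0) ∨ y = (4,2) and (4,0) ∧ y = (0,0).
Checking each element gives: (0,2).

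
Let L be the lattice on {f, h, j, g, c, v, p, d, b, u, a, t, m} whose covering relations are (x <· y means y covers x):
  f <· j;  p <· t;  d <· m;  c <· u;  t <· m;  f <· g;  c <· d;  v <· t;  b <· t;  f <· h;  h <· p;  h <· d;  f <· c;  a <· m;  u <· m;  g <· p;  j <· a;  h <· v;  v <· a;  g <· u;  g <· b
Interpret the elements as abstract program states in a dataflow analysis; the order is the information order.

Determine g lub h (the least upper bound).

p

Common upper bounds of {g, h}: m, p, t.
The least among these is p.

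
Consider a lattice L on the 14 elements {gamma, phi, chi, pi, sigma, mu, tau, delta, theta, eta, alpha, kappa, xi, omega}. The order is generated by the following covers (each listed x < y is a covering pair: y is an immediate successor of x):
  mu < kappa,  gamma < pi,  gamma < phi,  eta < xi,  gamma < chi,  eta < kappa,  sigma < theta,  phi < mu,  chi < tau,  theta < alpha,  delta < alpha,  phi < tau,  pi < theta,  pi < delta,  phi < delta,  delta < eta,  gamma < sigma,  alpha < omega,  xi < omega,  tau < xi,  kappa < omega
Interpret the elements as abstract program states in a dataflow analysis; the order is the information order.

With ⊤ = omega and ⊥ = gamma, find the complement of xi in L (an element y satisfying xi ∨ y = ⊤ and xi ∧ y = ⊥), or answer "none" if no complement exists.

sigma

Need y with xi ∨ y = omega and xi ∧ y = gamma.
Checking each element gives: sigma.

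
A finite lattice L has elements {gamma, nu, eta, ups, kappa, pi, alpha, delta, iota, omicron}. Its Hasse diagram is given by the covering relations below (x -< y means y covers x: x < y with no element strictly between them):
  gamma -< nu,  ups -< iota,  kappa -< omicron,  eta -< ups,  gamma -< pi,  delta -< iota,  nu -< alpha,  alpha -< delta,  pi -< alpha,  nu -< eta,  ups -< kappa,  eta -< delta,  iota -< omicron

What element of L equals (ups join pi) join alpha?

iota

ups ∨ pi = iota
iota ∨ alpha = iota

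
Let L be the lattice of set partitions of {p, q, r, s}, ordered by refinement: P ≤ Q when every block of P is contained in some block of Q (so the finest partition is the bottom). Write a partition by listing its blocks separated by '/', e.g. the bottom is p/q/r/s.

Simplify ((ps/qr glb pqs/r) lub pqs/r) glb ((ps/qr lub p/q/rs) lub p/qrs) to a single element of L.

ps/qr ∧ pqs/r = ps/q/r
ps/q/r ∨ pqs/r = pqs/r
ps/qr ∨ p/q/rs = pqrs
pqrs ∨ p/qrs = pqrs
pqs/r ∧ pqrs = pqs/r

pqs/r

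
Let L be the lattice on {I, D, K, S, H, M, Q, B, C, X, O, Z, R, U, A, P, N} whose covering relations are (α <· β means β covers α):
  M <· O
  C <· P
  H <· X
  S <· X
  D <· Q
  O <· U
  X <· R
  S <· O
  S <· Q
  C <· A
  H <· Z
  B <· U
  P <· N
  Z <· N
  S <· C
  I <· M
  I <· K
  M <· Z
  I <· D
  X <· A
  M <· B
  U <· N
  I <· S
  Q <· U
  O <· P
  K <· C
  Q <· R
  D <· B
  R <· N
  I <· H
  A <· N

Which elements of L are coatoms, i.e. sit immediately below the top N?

The coatoms are exactly the elements covered by N: A, P, R, U, Z.

A, P, R, U, Z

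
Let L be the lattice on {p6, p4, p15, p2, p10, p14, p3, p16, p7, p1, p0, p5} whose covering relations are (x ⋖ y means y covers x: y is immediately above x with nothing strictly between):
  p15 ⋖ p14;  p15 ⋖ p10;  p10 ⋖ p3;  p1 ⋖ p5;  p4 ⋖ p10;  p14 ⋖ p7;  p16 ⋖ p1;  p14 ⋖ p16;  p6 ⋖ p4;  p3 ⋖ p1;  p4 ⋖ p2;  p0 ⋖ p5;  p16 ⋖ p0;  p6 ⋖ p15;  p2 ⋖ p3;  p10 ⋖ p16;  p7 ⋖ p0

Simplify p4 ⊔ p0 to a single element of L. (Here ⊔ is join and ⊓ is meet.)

p4 ∨ p0 = p0

p0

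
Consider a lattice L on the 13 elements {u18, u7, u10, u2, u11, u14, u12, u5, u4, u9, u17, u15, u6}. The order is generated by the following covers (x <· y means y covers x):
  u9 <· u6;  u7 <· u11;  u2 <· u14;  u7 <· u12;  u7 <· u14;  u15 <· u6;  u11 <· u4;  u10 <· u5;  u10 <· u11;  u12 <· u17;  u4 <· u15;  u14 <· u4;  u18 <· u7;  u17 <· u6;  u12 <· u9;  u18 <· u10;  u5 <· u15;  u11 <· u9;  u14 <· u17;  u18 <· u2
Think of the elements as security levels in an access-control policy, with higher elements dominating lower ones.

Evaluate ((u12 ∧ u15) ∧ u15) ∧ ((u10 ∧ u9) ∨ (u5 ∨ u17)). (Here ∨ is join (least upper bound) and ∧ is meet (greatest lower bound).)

u7

u12 ∧ u15 = u7
u7 ∧ u15 = u7
u10 ∧ u9 = u10
u5 ∨ u17 = u6
u10 ∨ u6 = u6
u7 ∧ u6 = u7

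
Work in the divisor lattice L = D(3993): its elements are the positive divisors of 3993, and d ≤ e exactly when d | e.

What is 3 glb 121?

In the divisibility order, the meet is the greatest common divisor: gcd(3, 121) = 1.

1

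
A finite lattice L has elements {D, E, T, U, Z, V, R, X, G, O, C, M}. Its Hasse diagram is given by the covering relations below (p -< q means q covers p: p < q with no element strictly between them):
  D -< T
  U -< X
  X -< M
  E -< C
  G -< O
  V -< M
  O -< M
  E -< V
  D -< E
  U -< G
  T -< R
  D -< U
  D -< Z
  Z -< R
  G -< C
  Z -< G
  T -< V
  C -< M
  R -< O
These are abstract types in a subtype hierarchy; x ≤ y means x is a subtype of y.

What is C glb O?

Common lower bounds of {C, O}: D, G, U, Z.
The greatest among these is G.

G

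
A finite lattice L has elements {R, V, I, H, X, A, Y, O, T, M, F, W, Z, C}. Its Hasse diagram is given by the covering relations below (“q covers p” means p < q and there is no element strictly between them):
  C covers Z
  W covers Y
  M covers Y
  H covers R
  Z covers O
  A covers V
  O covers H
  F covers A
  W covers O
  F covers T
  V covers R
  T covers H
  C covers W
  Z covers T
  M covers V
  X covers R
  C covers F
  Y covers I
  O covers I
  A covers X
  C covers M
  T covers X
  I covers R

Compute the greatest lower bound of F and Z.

Common lower bounds of {F, Z}: H, R, T, X.
The greatest among these is T.

T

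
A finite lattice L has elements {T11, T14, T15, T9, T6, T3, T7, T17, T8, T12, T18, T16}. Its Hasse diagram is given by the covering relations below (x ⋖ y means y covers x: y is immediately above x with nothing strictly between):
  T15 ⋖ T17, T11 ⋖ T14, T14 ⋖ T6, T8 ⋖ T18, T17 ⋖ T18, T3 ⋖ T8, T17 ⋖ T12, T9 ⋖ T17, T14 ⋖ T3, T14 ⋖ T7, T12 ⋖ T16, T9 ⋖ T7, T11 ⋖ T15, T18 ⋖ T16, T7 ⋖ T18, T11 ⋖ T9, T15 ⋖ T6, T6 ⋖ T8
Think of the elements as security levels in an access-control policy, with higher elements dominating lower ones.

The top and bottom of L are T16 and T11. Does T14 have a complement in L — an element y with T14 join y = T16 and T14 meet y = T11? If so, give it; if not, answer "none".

Need y with T14 ∨ y = T16 and T14 ∧ y = T11.
Checking each element gives: T12.

T12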